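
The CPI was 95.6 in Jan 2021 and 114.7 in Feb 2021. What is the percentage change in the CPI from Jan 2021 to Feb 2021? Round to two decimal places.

19.98%

Change = (114.7 − 95.6) / 95.6 × 100
       = 19.1 / 95.6 × 100 = 19.9791%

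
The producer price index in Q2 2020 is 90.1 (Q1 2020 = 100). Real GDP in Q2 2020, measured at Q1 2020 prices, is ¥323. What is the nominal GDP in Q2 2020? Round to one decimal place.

Nominal = Real × (Index/100) = 323 × (90.1/100)
        = 323 × 0.901 = 291.0230

291.0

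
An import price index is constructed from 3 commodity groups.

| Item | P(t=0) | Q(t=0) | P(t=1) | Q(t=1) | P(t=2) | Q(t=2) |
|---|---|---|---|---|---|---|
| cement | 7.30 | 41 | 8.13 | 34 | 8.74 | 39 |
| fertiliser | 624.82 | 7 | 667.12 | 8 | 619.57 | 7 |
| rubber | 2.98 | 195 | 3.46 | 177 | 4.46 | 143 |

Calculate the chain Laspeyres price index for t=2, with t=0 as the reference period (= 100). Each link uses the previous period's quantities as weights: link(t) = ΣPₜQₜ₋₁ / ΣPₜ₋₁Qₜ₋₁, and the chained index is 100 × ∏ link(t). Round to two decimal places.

Link t=0→t=1:
ΣP(t=1)Q(t=0) = 8.13×41 + 667.12×7 + 3.46×195 = 333.33 + 4669.84 + 674.7 = 5677.87
ΣP(t=0)Q(t=0) = 7.30×41 + 624.82×7 + 2.98×195 = 299.3 + 4373.74 + 581.1 = 5254.14
link = 5677.87/5254.14 = 1.080647
Link t=1→t=2:
ΣP(t=2)Q(t=1) = 8.74×34 + 619.57×8 + 4.46×177 = 297.16 + 4956.56 + 789.42 = 6043.14
ΣP(t=1)Q(t=1) = 8.13×34 + 667.12×8 + 3.46×177 = 276.42 + 5336.96 + 612.42 = 6225.8
link = 6043.14/6225.8 = 0.970661
Chained index = 100 × 1.080647 × 0.970661 = 104.8942

104.89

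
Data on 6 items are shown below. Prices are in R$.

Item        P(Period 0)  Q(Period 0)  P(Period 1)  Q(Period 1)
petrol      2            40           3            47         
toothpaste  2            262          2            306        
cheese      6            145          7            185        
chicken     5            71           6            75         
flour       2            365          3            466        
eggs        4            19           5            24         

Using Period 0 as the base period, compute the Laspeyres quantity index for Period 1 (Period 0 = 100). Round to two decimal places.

Laspeyres quantity index uses base-period prices as weights.
ΣP(Period 0)·Q(Period 1) = 2×47 + 2×306 + 6×185 + 5×75 + 2×466 + 4×24 = 94 + 612 + 1110 + 375 + 932 + 96 = 3219
ΣP(Period 0)·Q(Period 0) = 2×40 + 2×262 + 6×145 + 5×71 + 2×365 + 4×19 = 80 + 524 + 870 + 355 + 730 + 76 = 2635
Index = 3219 / 2635 × 100 = 122.1632

122.16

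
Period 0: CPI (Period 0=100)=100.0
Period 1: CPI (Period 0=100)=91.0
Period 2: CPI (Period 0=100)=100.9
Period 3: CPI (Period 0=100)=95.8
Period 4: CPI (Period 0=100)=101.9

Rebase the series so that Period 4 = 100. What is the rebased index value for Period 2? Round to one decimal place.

99.0

Rebased(Period 2) = 100.9 / 101.9 × 100 = 99.0186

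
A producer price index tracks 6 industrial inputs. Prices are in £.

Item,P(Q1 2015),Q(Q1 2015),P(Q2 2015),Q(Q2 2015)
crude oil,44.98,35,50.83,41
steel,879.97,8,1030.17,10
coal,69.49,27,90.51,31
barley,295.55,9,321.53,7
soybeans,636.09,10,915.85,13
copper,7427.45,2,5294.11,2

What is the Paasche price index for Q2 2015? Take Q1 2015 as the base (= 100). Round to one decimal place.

105.1

Paasche price index uses current-period quantities as weights.
ΣP(Q2 2015)·Q(Q2 2015) = 50.83×41 + 1030.17×10 + 90.51×31 + 321.53×7 + 915.85×13 + 5294.11×2 = 2084.03 + 10301.7 + 2805.81 + 2250.71 + 11906.05 + 10588.22 = 39936.52
ΣP(Q1 2015)·Q(Q2 2015) = 44.98×41 + 879.97×10 + 69.49×31 + 295.55×7 + 636.09×13 + 7427.45×2 = 1844.18 + 8799.7 + 2154.19 + 2068.85 + 8269.17 + 14854.9 = 37990.99
Index = 39936.52 / 37990.99 × 100 = 105.1210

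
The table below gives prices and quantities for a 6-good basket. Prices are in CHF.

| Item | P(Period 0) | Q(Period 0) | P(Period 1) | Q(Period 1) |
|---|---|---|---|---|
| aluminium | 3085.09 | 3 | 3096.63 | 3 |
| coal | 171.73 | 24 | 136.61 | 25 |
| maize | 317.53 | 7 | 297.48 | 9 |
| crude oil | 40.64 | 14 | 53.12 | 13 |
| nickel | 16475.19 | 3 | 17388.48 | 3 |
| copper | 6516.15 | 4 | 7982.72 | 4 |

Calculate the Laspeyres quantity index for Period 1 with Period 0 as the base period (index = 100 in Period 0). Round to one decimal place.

100.8

Laspeyres quantity index uses base-period prices as weights.
ΣP(Period 0)·Q(Period 1) = 3085.09×3 + 171.73×25 + 317.53×9 + 40.64×13 + 16475.19×3 + 6516.15×4 = 9255.27 + 4293.25 + 2857.77 + 528.32 + 49425.57 + 26064.6 = 92424.78
ΣP(Period 0)·Q(Period 0) = 3085.09×3 + 171.73×24 + 317.53×7 + 40.64×14 + 16475.19×3 + 6516.15×4 = 9255.27 + 4121.52 + 2222.71 + 568.96 + 49425.57 + 26064.6 = 91658.63
Index = 92424.78 / 91658.63 × 100 = 100.8359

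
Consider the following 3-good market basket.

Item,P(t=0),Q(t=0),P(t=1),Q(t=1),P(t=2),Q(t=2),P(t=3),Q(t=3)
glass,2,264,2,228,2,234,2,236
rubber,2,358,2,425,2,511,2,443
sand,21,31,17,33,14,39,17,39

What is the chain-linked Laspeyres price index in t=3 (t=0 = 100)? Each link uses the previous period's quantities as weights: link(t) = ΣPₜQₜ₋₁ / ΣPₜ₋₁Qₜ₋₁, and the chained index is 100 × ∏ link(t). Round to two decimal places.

93.59

Link t=0→t=1:
ΣP(t=1)Q(t=0) = 2×264 + 2×358 + 17×31 = 528 + 716 + 527 = 1771
ΣP(t=0)Q(t=0) = 2×264 + 2×358 + 21×31 = 528 + 716 + 651 = 1895
link = 1771/1895 = 0.934565
Link t=1→t=2:
ΣP(t=2)Q(t=1) = 2×228 + 2×425 + 14×33 = 456 + 850 + 462 = 1768
ΣP(t=1)Q(t=1) = 2×228 + 2×425 + 17×33 = 456 + 850 + 561 = 1867
link = 1768/1867 = 0.946974
Link t=2→t=3:
ΣP(t=3)Q(t=2) = 2×234 + 2×511 + 17×39 = 468 + 1022 + 663 = 2153
ΣP(t=2)Q(t=2) = 2×234 + 2×511 + 14×39 = 468 + 1022 + 546 = 2036
link = 2153/2036 = 1.057466
Chained index = 100 × 0.934565 × 0.946974 × 1.057466 = 93.5866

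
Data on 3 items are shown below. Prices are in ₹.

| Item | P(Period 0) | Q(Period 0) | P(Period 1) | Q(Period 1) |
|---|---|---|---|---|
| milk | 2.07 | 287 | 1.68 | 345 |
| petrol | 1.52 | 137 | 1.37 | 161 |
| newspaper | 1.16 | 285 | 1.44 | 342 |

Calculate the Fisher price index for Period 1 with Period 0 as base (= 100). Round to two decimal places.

Laspeyres component (base-period weights):
ΣP(Period 1)Q(Period 0) = 1.68×287 + 1.37×137 + 1.44×285 = 482.16 + 187.69 + 410.4 = 1080.25
ΣP(Period 0)Q(Period 0) = 2.07×287 + 1.52×137 + 1.16×285 = 594.09 + 208.24 + 330.6 = 1132.93
L = 1080.25 / 1132.93 × 100 = 95.3501
Paasche component (current-period weights):
ΣP(Period 1)Q(Period 1) = 1.68×345 + 1.37×161 + 1.44×342 = 579.6 + 220.57 + 492.48 = 1292.65
ΣP(Period 0)Q(Period 1) = 2.07×345 + 1.52×161 + 1.16×342 = 714.15 + 244.72 + 396.72 = 1355.59
P = 1292.65 / 1355.59 × 100 = 95.3570
Fisher = √(L × P) = √(95.3501 × 95.3570) = 95.3536

95.35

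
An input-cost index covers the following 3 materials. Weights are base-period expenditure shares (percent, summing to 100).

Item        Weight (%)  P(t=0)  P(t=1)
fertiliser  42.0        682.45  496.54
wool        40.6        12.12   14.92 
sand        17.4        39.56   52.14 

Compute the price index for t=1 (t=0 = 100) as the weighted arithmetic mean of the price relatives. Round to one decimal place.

fertiliser: 42.0 × (496.54/682.45) = 42.0 × 0.727584 = 30.5585
wool: 40.6 × (14.92/12.12) = 40.6 × 1.231023 = 49.9795
sand: 17.4 × (52.14/39.56) = 17.4 × 1.317998 = 22.9332
Index = Σ wᵢ·(p₁ᵢ/p₀ᵢ) = 30.5585 + 49.9795 + 22.9332 = 103.4712

103.5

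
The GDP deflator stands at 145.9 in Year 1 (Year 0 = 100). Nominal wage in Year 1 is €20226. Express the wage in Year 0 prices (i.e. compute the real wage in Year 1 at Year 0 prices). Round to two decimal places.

13862.92

Real = Nominal ÷ (Index/100) = 20226 ÷ (145.9/100)
     = 20226 ÷ 1.459 = 13862.9198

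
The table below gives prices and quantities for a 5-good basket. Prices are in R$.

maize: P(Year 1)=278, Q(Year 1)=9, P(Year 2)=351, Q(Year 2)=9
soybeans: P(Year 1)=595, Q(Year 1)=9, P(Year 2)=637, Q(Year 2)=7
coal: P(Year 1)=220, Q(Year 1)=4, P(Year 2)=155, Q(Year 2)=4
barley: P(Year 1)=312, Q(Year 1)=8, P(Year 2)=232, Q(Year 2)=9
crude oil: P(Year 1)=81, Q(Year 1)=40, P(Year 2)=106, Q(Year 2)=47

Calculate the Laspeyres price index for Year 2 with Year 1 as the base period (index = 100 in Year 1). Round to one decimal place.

107.8

Laspeyres price index uses base-period quantities as weights.
ΣP(Year 2)·Q(Year 1) = 351×9 + 637×9 + 155×4 + 232×8 + 106×40 = 3159 + 5733 + 620 + 1856 + 4240 = 15608
ΣP(Year 1)·Q(Year 1) = 278×9 + 595×9 + 220×4 + 312×8 + 81×40 = 2502 + 5355 + 880 + 2496 + 3240 = 14473
Index = 15608 / 14473 × 100 = 107.8422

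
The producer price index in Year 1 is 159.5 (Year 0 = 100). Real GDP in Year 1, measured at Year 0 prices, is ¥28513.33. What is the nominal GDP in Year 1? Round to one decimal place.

45478.8

Nominal = Real × (Index/100) = 28513.33 × (159.5/100)
        = 28513.33 × 1.595 = 45478.7614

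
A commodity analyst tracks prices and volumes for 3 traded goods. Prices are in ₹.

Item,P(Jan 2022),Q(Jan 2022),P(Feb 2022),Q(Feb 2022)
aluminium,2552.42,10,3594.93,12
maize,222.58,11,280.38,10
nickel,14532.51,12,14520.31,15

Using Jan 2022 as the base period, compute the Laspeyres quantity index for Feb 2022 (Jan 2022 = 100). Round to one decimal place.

Laspeyres quantity index uses base-period prices as weights.
ΣP(Jan 2022)·Q(Feb 2022) = 2552.42×12 + 222.58×10 + 14532.51×15 = 30629.04 + 2225.8 + 217987.65 = 250842.49
ΣP(Jan 2022)·Q(Jan 2022) = 2552.42×10 + 222.58×11 + 14532.51×12 = 25524.2 + 2448.38 + 174390.12 = 202362.7
Index = 250842.49 / 202362.7 × 100 = 123.9569

124.0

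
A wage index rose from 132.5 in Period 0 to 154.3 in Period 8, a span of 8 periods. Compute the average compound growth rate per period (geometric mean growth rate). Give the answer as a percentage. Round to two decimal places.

Growth factor = (154.3/132.5)^(1/8) = (1.164528)^(1/8) = 1.019222
Growth rate = 1.019222 − 1 = 0.019222 = 1.9222%

1.92%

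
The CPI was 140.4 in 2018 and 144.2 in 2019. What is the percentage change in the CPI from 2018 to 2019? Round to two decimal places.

Change = (144.2 − 140.4) / 140.4 × 100
       = 3.8 / 140.4 × 100 = 2.7066%

2.71%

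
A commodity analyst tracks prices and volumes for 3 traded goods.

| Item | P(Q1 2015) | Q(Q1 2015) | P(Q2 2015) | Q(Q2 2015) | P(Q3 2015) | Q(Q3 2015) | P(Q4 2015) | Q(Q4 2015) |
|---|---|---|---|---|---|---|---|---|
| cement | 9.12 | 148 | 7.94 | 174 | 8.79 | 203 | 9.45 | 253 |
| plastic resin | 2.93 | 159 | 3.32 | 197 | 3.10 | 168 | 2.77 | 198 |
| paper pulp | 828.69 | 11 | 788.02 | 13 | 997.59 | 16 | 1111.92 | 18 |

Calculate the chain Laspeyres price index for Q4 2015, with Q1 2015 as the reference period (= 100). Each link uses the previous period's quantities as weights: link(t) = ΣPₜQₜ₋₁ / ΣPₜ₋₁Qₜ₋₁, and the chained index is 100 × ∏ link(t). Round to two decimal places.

128.93

Link Q1 2015→Q2 2015:
ΣP(Q2 2015)Q(Q1 2015) = 7.94×148 + 3.32×159 + 788.02×11 = 1175.12 + 527.88 + 8668.22 = 10371.22
ΣP(Q1 2015)Q(Q1 2015) = 9.12×148 + 2.93×159 + 828.69×11 = 1349.76 + 465.87 + 9115.59 = 10931.22
link = 10371.22/10931.22 = 0.948771
Link Q2 2015→Q3 2015:
ΣP(Q3 2015)Q(Q2 2015) = 8.79×174 + 3.10×197 + 997.59×13 = 1529.46 + 610.7 + 12968.67 = 15108.83
ΣP(Q2 2015)Q(Q2 2015) = 7.94×174 + 3.32×197 + 788.02×13 = 1381.56 + 654.04 + 10244.26 = 12279.86
link = 15108.83/12279.86 = 1.230375
Link Q3 2015→Q4 2015:
ΣP(Q4 2015)Q(Q3 2015) = 9.45×203 + 2.77×168 + 1111.92×16 = 1918.35 + 465.36 + 17790.72 = 20174.43
ΣP(Q3 2015)Q(Q3 2015) = 8.79×203 + 3.10×168 + 997.59×16 = 1784.37 + 520.8 + 15961.44 = 18266.61
link = 20174.43/18266.61 = 1.104443
Chained index = 100 × 0.948771 × 1.230375 × 1.104443 = 128.9264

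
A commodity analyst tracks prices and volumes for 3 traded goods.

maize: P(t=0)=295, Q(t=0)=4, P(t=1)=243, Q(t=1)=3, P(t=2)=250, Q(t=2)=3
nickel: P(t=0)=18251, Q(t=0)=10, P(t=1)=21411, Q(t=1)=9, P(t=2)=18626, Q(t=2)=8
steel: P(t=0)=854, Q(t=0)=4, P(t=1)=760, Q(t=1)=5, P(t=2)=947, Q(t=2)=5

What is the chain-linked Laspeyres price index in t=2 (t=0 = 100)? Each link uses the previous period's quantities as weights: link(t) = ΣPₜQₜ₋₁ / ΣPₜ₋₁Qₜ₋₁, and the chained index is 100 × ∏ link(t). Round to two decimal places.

Link t=0→t=1:
ΣP(t=1)Q(t=0) = 243×4 + 21411×10 + 760×4 = 972 + 214110 + 3040 = 218122
ΣP(t=0)Q(t=0) = 295×4 + 18251×10 + 854×4 = 1180 + 182510 + 3416 = 187106
link = 218122/187106 = 1.165767
Link t=1→t=2:
ΣP(t=2)Q(t=1) = 250×3 + 18626×9 + 947×5 = 750 + 167634 + 4735 = 173119
ΣP(t=1)Q(t=1) = 243×3 + 21411×9 + 760×5 = 729 + 192699 + 3800 = 197228
link = 173119/197228 = 0.877761
Chained index = 100 × 1.165767 × 0.877761 = 102.3265

102.33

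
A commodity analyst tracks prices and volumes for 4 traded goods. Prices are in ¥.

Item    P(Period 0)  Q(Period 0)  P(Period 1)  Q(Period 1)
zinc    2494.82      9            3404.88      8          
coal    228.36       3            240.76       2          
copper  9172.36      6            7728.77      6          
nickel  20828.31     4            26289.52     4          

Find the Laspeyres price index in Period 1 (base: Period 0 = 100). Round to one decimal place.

Laspeyres price index uses base-period quantities as weights.
ΣP(Period 1)·Q(Period 0) = 3404.88×9 + 240.76×3 + 7728.77×6 + 26289.52×4 = 30643.92 + 722.28 + 46372.62 + 105158.08 = 182896.9
ΣP(Period 0)·Q(Period 0) = 2494.82×9 + 228.36×3 + 9172.36×6 + 20828.31×4 = 22453.38 + 685.08 + 55034.16 + 83313.24 = 161485.86
Index = 182896.9 / 161485.86 × 100 = 113.2588

113.3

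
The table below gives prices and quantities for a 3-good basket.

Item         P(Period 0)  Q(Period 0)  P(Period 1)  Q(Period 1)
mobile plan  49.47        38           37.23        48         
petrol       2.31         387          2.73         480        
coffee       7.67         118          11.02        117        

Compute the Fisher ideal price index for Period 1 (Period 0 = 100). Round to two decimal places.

101.32

Laspeyres component (base-period weights):
ΣP(Period 1)Q(Period 0) = 37.23×38 + 2.73×387 + 11.02×118 = 1414.74 + 1056.51 + 1300.36 = 3771.61
ΣP(Period 0)Q(Period 0) = 49.47×38 + 2.31×387 + 7.67×118 = 1879.86 + 893.97 + 905.06 = 3678.89
L = 3771.61 / 3678.89 × 100 = 102.5203
Paasche component (current-period weights):
ΣP(Period 1)Q(Period 1) = 37.23×48 + 2.73×480 + 11.02×117 = 1787.04 + 1310.4 + 1289.34 = 4386.78
ΣP(Period 0)Q(Period 1) = 49.47×48 + 2.31×480 + 7.67×117 = 2374.56 + 1108.8 + 897.39 = 4380.75
P = 4386.78 / 4380.75 × 100 = 100.1376
Fisher = √(L × P) = √(102.5203 × 100.1376) = 101.3220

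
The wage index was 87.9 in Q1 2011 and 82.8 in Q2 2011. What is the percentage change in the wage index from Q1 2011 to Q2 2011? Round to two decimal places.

-5.80%

Change = (82.8 − 87.9) / 87.9 × 100
       = -5.1 / 87.9 × 100 = -5.8020%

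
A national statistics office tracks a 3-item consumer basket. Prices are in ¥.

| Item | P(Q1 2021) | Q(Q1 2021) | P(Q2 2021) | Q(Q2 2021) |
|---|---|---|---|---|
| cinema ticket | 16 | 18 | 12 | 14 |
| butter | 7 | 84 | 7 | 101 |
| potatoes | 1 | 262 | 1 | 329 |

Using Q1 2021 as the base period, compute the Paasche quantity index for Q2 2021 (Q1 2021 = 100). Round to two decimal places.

Paasche quantity index uses current-period prices as weights.
ΣP(Q2 2021)·Q(Q2 2021) = 12×14 + 7×101 + 1×329 = 168 + 707 + 329 = 1204
ΣP(Q2 2021)·Q(Q1 2021) = 12×18 + 7×84 + 1×262 = 216 + 588 + 262 = 1066
Index = 1204 / 1066 × 100 = 112.9456

112.95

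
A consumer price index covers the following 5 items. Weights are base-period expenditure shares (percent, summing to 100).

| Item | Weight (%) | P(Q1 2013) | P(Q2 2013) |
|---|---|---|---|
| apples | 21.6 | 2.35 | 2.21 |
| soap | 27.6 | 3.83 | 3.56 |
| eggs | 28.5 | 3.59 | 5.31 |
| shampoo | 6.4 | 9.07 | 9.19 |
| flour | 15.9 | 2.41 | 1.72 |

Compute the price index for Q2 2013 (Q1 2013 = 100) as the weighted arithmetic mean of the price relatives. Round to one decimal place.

apples: 21.6 × (2.21/2.35) = 21.6 × 0.940426 = 20.3132
soap: 27.6 × (3.56/3.83) = 27.6 × 0.929504 = 25.6543
eggs: 28.5 × (5.31/3.59) = 28.5 × 1.479109 = 42.1546
shampoo: 6.4 × (9.19/9.07) = 6.4 × 1.013230 = 6.4847
flour: 15.9 × (1.72/2.41) = 15.9 × 0.713693 = 11.3477
Index = Σ wᵢ·(p₁ᵢ/p₀ᵢ) = 20.3132 + 25.6543 + 42.1546 + 6.4847 + 11.3477 = 105.9545

106.0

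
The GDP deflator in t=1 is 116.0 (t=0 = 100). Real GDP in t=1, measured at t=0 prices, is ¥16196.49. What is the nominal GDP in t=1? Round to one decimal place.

Nominal = Real × (Index/100) = 16196.49 × (116.0/100)
        = 16196.49 × 1.160 = 18787.9284

18787.9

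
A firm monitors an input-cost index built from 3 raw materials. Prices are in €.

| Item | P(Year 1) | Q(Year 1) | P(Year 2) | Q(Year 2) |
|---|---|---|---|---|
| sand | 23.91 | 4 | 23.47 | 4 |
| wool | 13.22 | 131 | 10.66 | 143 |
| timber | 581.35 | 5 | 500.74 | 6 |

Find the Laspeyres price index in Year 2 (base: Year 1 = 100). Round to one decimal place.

Laspeyres price index uses base-period quantities as weights.
ΣP(Year 2)·Q(Year 1) = 23.47×4 + 10.66×131 + 500.74×5 = 93.88 + 1396.46 + 2503.7 = 3994.04
ΣP(Year 1)·Q(Year 1) = 23.91×4 + 13.22×131 + 581.35×5 = 95.64 + 1731.82 + 2906.75 = 4734.21
Index = 3994.04 / 4734.21 × 100 = 84.3655

84.4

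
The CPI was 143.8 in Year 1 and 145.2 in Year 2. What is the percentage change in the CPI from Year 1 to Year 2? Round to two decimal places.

0.97%

Change = (145.2 − 143.8) / 143.8 × 100
       = 1.4 / 143.8 × 100 = 0.9736%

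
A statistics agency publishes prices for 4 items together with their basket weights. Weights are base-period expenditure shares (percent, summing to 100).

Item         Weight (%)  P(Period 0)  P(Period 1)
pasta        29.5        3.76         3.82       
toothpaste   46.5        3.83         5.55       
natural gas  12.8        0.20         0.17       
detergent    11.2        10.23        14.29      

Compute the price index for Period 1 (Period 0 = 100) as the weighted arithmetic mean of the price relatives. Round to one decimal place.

pasta: 29.5 × (3.82/3.76) = 29.5 × 1.015957 = 29.9707
toothpaste: 46.5 × (5.55/3.83) = 46.5 × 1.449086 = 67.3825
natural gas: 12.8 × (0.17/0.20) = 12.8 × 0.850000 = 10.8800
detergent: 11.2 × (14.29/10.23) = 11.2 × 1.396872 = 15.6450
Index = Σ wᵢ·(p₁ᵢ/p₀ᵢ) = 29.9707 + 67.3825 + 10.8800 + 15.6450 = 123.8782

123.9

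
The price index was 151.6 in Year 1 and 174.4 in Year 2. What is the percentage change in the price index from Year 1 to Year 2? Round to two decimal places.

15.04%

Change = (174.4 − 151.6) / 151.6 × 100
       = 22.8 / 151.6 × 100 = 15.0396%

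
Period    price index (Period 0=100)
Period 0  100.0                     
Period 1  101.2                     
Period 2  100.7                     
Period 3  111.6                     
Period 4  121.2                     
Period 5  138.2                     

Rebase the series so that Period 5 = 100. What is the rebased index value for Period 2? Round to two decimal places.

72.87

Rebased(Period 2) = 100.7 / 138.2 × 100 = 72.8654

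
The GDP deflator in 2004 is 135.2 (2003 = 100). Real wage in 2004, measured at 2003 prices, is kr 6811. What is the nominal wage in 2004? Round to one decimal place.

Nominal = Real × (Index/100) = 6811 × (135.2/100)
        = 6811 × 1.352 = 9208.4720

9208.5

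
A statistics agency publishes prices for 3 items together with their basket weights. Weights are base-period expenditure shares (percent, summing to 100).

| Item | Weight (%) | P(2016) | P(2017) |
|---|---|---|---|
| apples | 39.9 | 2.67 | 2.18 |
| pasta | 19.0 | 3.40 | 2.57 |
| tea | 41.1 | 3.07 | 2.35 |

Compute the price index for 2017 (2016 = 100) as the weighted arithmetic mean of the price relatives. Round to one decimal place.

78.4

apples: 39.9 × (2.18/2.67) = 39.9 × 0.816479 = 32.5775
pasta: 19.0 × (2.57/3.40) = 19.0 × 0.755882 = 14.3618
tea: 41.1 × (2.35/3.07) = 41.1 × 0.765472 = 31.4609
Index = Σ wᵢ·(p₁ᵢ/p₀ᵢ) = 32.5775 + 14.3618 + 31.4609 = 78.4002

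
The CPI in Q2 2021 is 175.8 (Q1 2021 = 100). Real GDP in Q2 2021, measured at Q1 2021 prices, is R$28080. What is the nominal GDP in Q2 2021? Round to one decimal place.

49364.6

Nominal = Real × (Index/100) = 28080 × (175.8/100)
        = 28080 × 1.758 = 49364.6400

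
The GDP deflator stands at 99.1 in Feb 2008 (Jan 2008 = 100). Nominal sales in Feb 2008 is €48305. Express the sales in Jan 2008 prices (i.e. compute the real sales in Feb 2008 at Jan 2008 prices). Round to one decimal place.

48743.7

Real = Nominal ÷ (Index/100) = 48305 ÷ (99.1/100)
     = 48305 ÷ 0.991 = 48743.6932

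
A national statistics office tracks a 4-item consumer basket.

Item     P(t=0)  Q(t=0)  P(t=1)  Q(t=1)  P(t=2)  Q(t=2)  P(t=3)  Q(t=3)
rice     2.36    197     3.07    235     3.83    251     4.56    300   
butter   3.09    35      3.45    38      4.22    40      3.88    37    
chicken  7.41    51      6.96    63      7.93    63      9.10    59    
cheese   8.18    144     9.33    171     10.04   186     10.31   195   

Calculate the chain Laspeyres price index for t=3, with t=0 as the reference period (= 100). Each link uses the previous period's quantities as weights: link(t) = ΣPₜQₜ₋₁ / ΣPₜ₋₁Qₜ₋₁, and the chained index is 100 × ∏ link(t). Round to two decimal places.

Link t=0→t=1:
ΣP(t=1)Q(t=0) = 3.07×197 + 3.45×35 + 6.96×51 + 9.33×144 = 604.79 + 120.75 + 354.96 + 1343.52 = 2424.02
ΣP(t=0)Q(t=0) = 2.36×197 + 3.09×35 + 7.41×51 + 8.18×144 = 464.92 + 108.15 + 377.91 + 1177.92 = 2128.9
link = 2424.02/2128.9 = 1.138626
Link t=1→t=2:
ΣP(t=2)Q(t=1) = 3.83×235 + 4.22×38 + 7.93×63 + 10.04×171 = 900.05 + 160.36 + 499.59 + 1716.84 = 3276.84
ΣP(t=1)Q(t=1) = 3.07×235 + 3.45×38 + 6.96×63 + 9.33×171 = 721.45 + 131.1 + 438.48 + 1595.43 = 2886.46
link = 3276.84/2886.46 = 1.135245
Link t=2→t=3:
ΣP(t=3)Q(t=2) = 4.56×251 + 3.88×40 + 9.10×63 + 10.31×186 = 1144.56 + 155.2 + 573.3 + 1917.66 = 3790.72
ΣP(t=2)Q(t=2) = 3.83×251 + 4.22×40 + 7.93×63 + 10.04×186 = 961.33 + 168.8 + 499.59 + 1867.44 = 3497.16
link = 3790.72/3497.16 = 1.083942
Chained index = 100 × 1.138626 × 1.135245 × 1.083942 = 140.1125

140.11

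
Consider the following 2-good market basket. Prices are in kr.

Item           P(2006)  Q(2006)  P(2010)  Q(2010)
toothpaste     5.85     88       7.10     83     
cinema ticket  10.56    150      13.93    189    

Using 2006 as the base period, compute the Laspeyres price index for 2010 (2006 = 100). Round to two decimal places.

129.33

Laspeyres price index uses base-period quantities as weights.
ΣP(2010)·Q(2006) = 7.10×88 + 13.93×150 = 624.8 + 2089.5 = 2714.3
ΣP(2006)·Q(2006) = 5.85×88 + 10.56×150 = 514.8 + 1584 = 2098.8
Index = 2714.3 / 2098.8 × 100 = 129.3263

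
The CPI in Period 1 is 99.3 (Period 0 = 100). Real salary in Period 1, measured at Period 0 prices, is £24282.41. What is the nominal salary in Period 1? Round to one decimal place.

Nominal = Real × (Index/100) = 24282.41 × (99.3/100)
        = 24282.41 × 0.993 = 24112.4331

24112.4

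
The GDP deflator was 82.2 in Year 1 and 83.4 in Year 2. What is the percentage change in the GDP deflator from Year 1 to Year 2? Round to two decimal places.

Change = (83.4 − 82.2) / 82.2 × 100
       = 1.2 / 82.2 × 100 = 1.4599%

1.46%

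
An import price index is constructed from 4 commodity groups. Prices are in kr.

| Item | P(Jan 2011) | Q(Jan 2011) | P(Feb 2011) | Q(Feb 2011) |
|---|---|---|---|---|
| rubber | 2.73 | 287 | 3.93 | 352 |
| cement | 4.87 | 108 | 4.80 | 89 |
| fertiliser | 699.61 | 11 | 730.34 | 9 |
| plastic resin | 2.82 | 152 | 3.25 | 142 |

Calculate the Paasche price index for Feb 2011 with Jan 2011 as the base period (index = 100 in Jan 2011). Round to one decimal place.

109.3

Paasche price index uses current-period quantities as weights.
ΣP(Feb 2011)·Q(Feb 2011) = 3.93×352 + 4.80×89 + 730.34×9 + 3.25×142 = 1383.36 + 427.2 + 6573.06 + 461.5 = 8845.12
ΣP(Jan 2011)·Q(Feb 2011) = 2.73×352 + 4.87×89 + 699.61×9 + 2.82×142 = 960.96 + 433.43 + 6296.49 + 400.44 = 8091.32
Index = 8845.12 / 8091.32 × 100 = 109.3162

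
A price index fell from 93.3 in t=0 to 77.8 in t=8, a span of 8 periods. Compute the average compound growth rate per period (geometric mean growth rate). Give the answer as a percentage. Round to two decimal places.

-2.25%

Growth factor = (77.8/93.3)^(1/8) = (0.833869)^(1/8) = 0.977546
Growth rate = 0.977546 − 1 = -0.022454 = -2.2454%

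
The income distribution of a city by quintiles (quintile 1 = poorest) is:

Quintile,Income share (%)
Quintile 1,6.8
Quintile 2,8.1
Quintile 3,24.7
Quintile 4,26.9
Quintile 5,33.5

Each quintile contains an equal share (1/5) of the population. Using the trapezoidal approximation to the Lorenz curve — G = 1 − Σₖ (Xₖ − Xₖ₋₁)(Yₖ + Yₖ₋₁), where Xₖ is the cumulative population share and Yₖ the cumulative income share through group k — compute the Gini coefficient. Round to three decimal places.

0.289

Cumulative income shares Yₖ: 0.0680, 0.1490, 0.3960, 0.6650, 1.0000
Σ (Xₖ−Xₖ₋₁)(Yₖ+Yₖ₋₁) = (1/5)(0.0680+0.0000) + (1/5)(0.1490+0.0680) + (1/5)(0.3960+0.1490) + (1/5)(0.6650+0.3960) + (1/5)(1.0000+0.6650)
  = 0.0136 + 0.0434 + 0.1090 + 0.2122 + 0.3330 = 0.7112
G = 1 − 0.7112 = 0.2888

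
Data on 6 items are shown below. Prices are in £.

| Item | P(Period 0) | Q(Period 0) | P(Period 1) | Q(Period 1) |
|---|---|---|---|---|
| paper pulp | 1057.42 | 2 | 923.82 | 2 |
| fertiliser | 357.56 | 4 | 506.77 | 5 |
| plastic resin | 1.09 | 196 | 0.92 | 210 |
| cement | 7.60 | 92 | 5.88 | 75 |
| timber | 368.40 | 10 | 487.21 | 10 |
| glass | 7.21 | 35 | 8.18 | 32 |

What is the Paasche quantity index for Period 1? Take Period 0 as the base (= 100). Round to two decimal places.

Paasche quantity index uses current-period prices as weights.
ΣP(Period 1)·Q(Period 1) = 923.82×2 + 506.77×5 + 0.92×210 + 5.88×75 + 487.21×10 + 8.18×32 = 1847.64 + 2533.85 + 193.2 + 441 + 4872.1 + 261.76 = 10149.55
ΣP(Period 1)·Q(Period 0) = 923.82×2 + 506.77×4 + 0.92×196 + 5.88×92 + 487.21×10 + 8.18×35 = 1847.64 + 2027.08 + 180.32 + 540.96 + 4872.1 + 286.3 = 9754.4
Index = 10149.55 / 9754.4 × 100 = 104.0510

104.05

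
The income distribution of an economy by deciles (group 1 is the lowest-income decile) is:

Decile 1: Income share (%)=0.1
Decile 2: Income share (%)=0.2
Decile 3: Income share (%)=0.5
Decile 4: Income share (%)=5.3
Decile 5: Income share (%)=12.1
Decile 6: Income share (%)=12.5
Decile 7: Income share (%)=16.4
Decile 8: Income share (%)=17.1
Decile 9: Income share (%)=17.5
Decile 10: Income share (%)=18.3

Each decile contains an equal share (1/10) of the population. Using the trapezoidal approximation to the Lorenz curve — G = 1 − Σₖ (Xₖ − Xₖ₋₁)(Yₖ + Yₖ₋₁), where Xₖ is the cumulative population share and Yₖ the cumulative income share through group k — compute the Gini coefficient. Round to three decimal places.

0.402

Cumulative income shares Yₖ: 0.0010, 0.0030, 0.0080, 0.0610, 0.1820, 0.3070, 0.4710, 0.6420, 0.8170, 1.0000
Σ (Xₖ−Xₖ₋₁)(Yₖ+Yₖ₋₁) = (1/10)(0.0010+0.0000) + (1/10)(0.0030+0.0010) + (1/10)(0.0080+0.0030) + (1/10)(0.0610+0.0080) + (1/10)(0.1820+0.0610) + (1/10)(0.3070+0.1820) + (1/10)(0.4710+0.3070) + (1/10)(0.6420+0.4710) + (1/10)(0.8170+0.6420) + (1/10)(1.0000+0.8170)
  = 0.0001 + 0.0004 + 0.0011 + 0.0069 + 0.0243 + 0.0489 + 0.0778 + 0.1113 + 0.1459 + 0.1817 = 0.5984
G = 1 − 0.5984 = 0.4016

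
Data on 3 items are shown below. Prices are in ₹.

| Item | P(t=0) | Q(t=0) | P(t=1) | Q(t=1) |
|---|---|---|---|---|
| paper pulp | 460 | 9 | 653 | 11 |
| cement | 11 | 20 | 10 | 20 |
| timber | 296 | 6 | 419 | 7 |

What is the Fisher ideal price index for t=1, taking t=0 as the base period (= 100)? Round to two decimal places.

140.16

Laspeyres component (base-period weights):
ΣP(t=1)Q(t=0) = 653×9 + 10×20 + 419×6 = 5877 + 200 + 2514 = 8591
ΣP(t=0)Q(t=0) = 460×9 + 11×20 + 296×6 = 4140 + 220 + 1776 = 6136
L = 8591 / 6136 × 100 = 140.0098
Paasche component (current-period weights):
ΣP(t=1)Q(t=1) = 653×11 + 10×20 + 419×7 = 7183 + 200 + 2933 = 10316
ΣP(t=0)Q(t=1) = 460×11 + 11×20 + 296×7 = 5060 + 220 + 2072 = 7352
P = 10316 / 7352 × 100 = 140.3156
Fisher = √(L × P) = √(140.0098 × 140.3156) = 140.1626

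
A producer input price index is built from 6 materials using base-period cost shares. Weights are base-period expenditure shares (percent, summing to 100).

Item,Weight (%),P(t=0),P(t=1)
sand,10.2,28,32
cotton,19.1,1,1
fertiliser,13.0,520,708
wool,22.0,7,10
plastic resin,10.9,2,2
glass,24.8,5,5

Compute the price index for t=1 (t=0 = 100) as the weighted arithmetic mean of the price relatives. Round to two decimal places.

115.59

sand: 10.2 × (32/28) = 10.2 × 1.142857 = 11.6571
cotton: 19.1 × (1/1) = 19.1 × 1.000000 = 19.1000
fertiliser: 13.0 × (708/520) = 13.0 × 1.361538 = 17.7000
wool: 22.0 × (10/7) = 22.0 × 1.428571 = 31.4286
plastic resin: 10.9 × (2/2) = 10.9 × 1.000000 = 10.9000
glass: 24.8 × (5/5) = 24.8 × 1.000000 = 24.8000
Index = Σ wᵢ·(p₁ᵢ/p₀ᵢ) = 11.6571 + 19.1000 + 17.7000 + 31.4286 + 10.9000 + 24.8000 = 115.5857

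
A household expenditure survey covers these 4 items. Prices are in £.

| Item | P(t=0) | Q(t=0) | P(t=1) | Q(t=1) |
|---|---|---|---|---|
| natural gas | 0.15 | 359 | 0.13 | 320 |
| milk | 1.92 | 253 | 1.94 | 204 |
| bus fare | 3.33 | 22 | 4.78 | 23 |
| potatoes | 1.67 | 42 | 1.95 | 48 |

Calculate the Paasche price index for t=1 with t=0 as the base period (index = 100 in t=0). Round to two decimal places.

107.46

Paasche price index uses current-period quantities as weights.
ΣP(t=1)·Q(t=1) = 0.13×320 + 1.94×204 + 4.78×23 + 1.95×48 = 41.6 + 395.76 + 109.94 + 93.6 = 640.9
ΣP(t=0)·Q(t=1) = 0.15×320 + 1.92×204 + 3.33×23 + 1.67×48 = 48 + 391.68 + 76.59 + 80.16 = 596.43
Index = 640.9 / 596.43 × 100 = 107.4560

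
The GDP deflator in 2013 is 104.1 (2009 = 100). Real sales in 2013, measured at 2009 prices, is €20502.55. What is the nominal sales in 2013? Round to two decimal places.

Nominal = Real × (Index/100) = 20502.55 × (104.1/100)
        = 20502.55 × 1.041 = 21343.1545

21343.15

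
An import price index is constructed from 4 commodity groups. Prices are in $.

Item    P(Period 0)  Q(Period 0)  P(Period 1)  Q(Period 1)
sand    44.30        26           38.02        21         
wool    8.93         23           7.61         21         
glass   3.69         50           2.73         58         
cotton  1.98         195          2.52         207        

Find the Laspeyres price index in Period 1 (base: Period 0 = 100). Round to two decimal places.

Laspeyres price index uses base-period quantities as weights.
ΣP(Period 1)·Q(Period 0) = 38.02×26 + 7.61×23 + 2.73×50 + 2.52×195 = 988.52 + 175.03 + 136.5 + 491.4 = 1791.45
ΣP(Period 0)·Q(Period 0) = 44.30×26 + 8.93×23 + 3.69×50 + 1.98×195 = 1151.8 + 205.39 + 184.5 + 386.1 = 1927.79
Index = 1791.45 / 1927.79 × 100 = 92.9277

92.93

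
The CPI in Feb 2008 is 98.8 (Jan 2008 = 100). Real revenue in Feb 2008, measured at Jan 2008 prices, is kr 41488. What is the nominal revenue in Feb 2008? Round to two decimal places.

Nominal = Real × (Index/100) = 41488 × (98.8/100)
        = 41488 × 0.988 = 40990.1440

40990.14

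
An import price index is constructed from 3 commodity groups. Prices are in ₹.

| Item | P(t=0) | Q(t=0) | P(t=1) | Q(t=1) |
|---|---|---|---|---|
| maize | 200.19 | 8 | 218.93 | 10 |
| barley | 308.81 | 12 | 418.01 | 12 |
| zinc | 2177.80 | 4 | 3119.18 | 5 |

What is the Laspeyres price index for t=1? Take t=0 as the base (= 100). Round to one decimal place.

137.3

Laspeyres price index uses base-period quantities as weights.
ΣP(t=1)·Q(t=0) = 218.93×8 + 418.01×12 + 3119.18×4 = 1751.44 + 5016.12 + 12476.72 = 19244.28
ΣP(t=0)·Q(t=0) = 200.19×8 + 308.81×12 + 2177.80×4 = 1601.52 + 3705.72 + 8711.2 = 14018.44
Index = 19244.28 / 14018.44 × 100 = 137.2783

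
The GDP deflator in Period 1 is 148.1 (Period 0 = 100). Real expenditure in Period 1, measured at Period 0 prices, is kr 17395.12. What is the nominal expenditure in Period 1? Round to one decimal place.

Nominal = Real × (Index/100) = 17395.12 × (148.1/100)
        = 17395.12 × 1.481 = 25762.1727

25762.2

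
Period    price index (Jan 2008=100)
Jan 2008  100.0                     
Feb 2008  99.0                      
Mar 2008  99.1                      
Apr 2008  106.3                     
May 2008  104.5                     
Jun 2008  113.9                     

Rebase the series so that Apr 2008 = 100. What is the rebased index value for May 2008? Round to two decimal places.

98.31

Rebased(May 2008) = 104.5 / 106.3 × 100 = 98.3067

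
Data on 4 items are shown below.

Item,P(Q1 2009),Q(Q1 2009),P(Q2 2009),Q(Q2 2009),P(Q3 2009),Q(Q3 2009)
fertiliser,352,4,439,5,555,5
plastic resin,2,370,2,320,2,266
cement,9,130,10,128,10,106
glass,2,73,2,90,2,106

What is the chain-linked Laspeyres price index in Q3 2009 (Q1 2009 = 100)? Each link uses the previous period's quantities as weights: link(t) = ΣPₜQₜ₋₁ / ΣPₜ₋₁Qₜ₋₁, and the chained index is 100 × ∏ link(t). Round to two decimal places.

129.17

Link Q1 2009→Q2 2009:
ΣP(Q2 2009)Q(Q1 2009) = 439×4 + 2×370 + 10×130 + 2×73 = 1756 + 740 + 1300 + 146 = 3942
ΣP(Q1 2009)Q(Q1 2009) = 352×4 + 2×370 + 9×130 + 2×73 = 1408 + 740 + 1170 + 146 = 3464
link = 3942/3464 = 1.137991
Link Q2 2009→Q3 2009:
ΣP(Q3 2009)Q(Q2 2009) = 555×5 + 2×320 + 10×128 + 2×90 = 2775 + 640 + 1280 + 180 = 4875
ΣP(Q2 2009)Q(Q2 2009) = 439×5 + 2×320 + 10×128 + 2×90 = 2195 + 640 + 1280 + 180 = 4295
link = 4875/4295 = 1.135041
Chained index = 100 × 1.137991 × 1.135041 = 129.1666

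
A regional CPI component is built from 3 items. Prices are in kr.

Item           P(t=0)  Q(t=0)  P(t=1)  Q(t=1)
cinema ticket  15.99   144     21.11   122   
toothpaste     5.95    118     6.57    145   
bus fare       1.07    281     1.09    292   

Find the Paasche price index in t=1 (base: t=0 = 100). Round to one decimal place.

Paasche price index uses current-period quantities as weights.
ΣP(t=1)·Q(t=1) = 21.11×122 + 6.57×145 + 1.09×292 = 2575.42 + 952.65 + 318.28 = 3846.35
ΣP(t=0)·Q(t=1) = 15.99×122 + 5.95×145 + 1.07×292 = 1950.78 + 862.75 + 312.44 = 3125.97
Index = 3846.35 / 3125.97 × 100 = 123.0450

123.0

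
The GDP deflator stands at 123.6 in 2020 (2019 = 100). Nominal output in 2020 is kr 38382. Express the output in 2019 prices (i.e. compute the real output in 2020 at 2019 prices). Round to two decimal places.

31053.40

Real = Nominal ÷ (Index/100) = 38382 ÷ (123.6/100)
     = 38382 ÷ 1.236 = 31053.3981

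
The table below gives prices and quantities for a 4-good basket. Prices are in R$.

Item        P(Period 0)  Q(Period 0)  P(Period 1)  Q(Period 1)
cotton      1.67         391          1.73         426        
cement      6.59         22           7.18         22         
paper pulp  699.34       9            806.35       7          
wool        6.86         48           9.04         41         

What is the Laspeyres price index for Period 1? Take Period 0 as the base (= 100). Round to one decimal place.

114.9

Laspeyres price index uses base-period quantities as weights.
ΣP(Period 1)·Q(Period 0) = 1.73×391 + 7.18×22 + 806.35×9 + 9.04×48 = 676.43 + 157.96 + 7257.15 + 433.92 = 8525.46
ΣP(Period 0)·Q(Period 0) = 1.67×391 + 6.59×22 + 699.34×9 + 6.86×48 = 652.97 + 144.98 + 6294.06 + 329.28 = 7421.29
Index = 8525.46 / 7421.29 × 100 = 114.8784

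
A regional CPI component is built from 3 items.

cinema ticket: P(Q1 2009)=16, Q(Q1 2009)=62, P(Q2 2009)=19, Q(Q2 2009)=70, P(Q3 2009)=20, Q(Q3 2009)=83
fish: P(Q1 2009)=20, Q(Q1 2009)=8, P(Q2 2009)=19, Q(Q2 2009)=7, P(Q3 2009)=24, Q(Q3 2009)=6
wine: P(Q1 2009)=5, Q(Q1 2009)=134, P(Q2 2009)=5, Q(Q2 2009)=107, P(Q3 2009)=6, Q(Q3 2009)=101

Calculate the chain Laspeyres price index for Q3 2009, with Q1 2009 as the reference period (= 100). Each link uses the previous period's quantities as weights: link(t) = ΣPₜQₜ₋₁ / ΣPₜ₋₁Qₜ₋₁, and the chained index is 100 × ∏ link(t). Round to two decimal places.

Link Q1 2009→Q2 2009:
ΣP(Q2 2009)Q(Q1 2009) = 19×62 + 19×8 + 5×134 = 1178 + 152 + 670 = 2000
ΣP(Q1 2009)Q(Q1 2009) = 16×62 + 20×8 + 5×134 = 992 + 160 + 670 = 1822
link = 2000/1822 = 1.097695
Link Q2 2009→Q3 2009:
ΣP(Q3 2009)Q(Q2 2009) = 20×70 + 24×7 + 6×107 = 1400 + 168 + 642 = 2210
ΣP(Q2 2009)Q(Q2 2009) = 19×70 + 19×7 + 5×107 = 1330 + 133 + 535 = 1998
link = 2210/1998 = 1.106106
Chained index = 100 × 1.097695 × 1.106106 = 121.4167

121.42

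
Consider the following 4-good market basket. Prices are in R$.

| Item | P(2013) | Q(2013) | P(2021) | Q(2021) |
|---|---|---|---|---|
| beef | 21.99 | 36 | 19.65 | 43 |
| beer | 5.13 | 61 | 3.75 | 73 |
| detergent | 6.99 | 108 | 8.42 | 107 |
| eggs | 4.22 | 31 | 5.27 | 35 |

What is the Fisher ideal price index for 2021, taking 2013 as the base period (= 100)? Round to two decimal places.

100.20

Laspeyres component (base-period weights):
ΣP(2021)Q(2013) = 19.65×36 + 3.75×61 + 8.42×108 + 5.27×31 = 707.4 + 228.75 + 909.36 + 163.37 = 2008.88
ΣP(2013)Q(2013) = 21.99×36 + 5.13×61 + 6.99×108 + 4.22×31 = 791.64 + 312.93 + 754.92 + 130.82 = 1990.31
L = 2008.88 / 1990.31 × 100 = 100.9330
Paasche component (current-period weights):
ΣP(2021)Q(2021) = 19.65×43 + 3.75×73 + 8.42×107 + 5.27×35 = 844.95 + 273.75 + 900.94 + 184.45 = 2204.09
ΣP(2013)Q(2021) = 21.99×43 + 5.13×73 + 6.99×107 + 4.22×35 = 945.57 + 374.49 + 747.93 + 147.7 = 2215.69
P = 2204.09 / 2215.69 × 100 = 99.4765
Fisher = √(L × P) = √(100.9330 × 99.4765) = 100.2021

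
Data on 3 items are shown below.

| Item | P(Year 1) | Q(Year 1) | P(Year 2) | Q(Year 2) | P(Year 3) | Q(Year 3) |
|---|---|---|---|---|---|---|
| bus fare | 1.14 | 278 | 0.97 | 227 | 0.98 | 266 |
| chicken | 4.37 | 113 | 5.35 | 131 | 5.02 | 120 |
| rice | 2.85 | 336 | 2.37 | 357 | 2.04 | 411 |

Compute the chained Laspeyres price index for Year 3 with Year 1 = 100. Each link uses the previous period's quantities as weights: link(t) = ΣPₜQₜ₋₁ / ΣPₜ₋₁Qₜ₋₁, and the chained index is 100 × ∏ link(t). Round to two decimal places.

Link Year 1→Year 2:
ΣP(Year 2)Q(Year 1) = 0.97×278 + 5.35×113 + 2.37×336 = 269.66 + 604.55 + 796.32 = 1670.53
ΣP(Year 1)Q(Year 1) = 1.14×278 + 4.37×113 + 2.85×336 = 316.92 + 493.81 + 957.6 = 1768.33
link = 1670.53/1768.33 = 0.944694
Link Year 2→Year 3:
ΣP(Year 3)Q(Year 2) = 0.98×227 + 5.02×131 + 2.04×357 = 222.46 + 657.62 + 728.28 = 1608.36
ΣP(Year 2)Q(Year 2) = 0.97×227 + 5.35×131 + 2.37×357 = 220.19 + 700.85 + 846.09 = 1767.13
link = 1608.36/1767.13 = 0.910154
Chained index = 100 × 0.944694 × 0.910154 = 85.9816

85.98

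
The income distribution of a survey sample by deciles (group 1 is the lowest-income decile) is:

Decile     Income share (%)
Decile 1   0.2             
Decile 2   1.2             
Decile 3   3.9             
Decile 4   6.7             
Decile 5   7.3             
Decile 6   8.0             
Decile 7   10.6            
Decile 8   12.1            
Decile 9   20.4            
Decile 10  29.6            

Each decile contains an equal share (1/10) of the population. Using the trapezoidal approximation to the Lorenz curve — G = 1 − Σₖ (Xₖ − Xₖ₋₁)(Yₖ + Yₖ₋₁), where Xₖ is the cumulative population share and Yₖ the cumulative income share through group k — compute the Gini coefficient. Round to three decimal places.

Cumulative income shares Yₖ: 0.0020, 0.0140, 0.0530, 0.1200, 0.1930, 0.2730, 0.3790, 0.5000, 0.7040, 1.0000
Σ (Xₖ−Xₖ₋₁)(Yₖ+Yₖ₋₁) = (1/10)(0.0020+0.0000) + (1/10)(0.0140+0.0020) + (1/10)(0.0530+0.0140) + (1/10)(0.1200+0.0530) + (1/10)(0.1930+0.1200) + (1/10)(0.2730+0.1930) + (1/10)(0.3790+0.2730) + (1/10)(0.5000+0.3790) + (1/10)(0.7040+0.5000) + (1/10)(1.0000+0.7040)
  = 0.0002 + 0.0016 + 0.0067 + 0.0173 + 0.0313 + 0.0466 + 0.0652 + 0.0879 + 0.1204 + 0.1704 = 0.5476
G = 1 − 0.5476 = 0.4524

0.452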